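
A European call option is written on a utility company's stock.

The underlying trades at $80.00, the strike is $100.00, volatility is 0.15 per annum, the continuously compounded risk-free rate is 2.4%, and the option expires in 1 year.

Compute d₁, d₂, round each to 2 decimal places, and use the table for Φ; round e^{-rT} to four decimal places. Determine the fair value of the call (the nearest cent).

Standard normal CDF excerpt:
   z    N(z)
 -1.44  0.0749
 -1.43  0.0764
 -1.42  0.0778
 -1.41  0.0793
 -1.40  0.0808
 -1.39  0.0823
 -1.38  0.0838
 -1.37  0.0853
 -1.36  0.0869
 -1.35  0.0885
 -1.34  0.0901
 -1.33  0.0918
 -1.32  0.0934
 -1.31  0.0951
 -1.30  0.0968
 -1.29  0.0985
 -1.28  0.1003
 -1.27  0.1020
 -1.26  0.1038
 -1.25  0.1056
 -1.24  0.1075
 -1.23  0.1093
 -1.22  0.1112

$0.56

T = 1;  σ√T = 0.1500
ln(S/K) + (r + σ²/2)T = ln(80/100) + (0.024 + 0.15²/2)·1 = -0.2231 + 0.0353 = -0.1879
d₁ = -0.1879 / 0.1500 = -1.2526 ⇒ -1.25
d₂ = d₁ − σ√T = -1.2526 − 0.1500 = -1.4026 ⇒ -1.40
exp(−rT) = exp(−0.024·1) = 0.9763
C = 80·N(-1.25) − 100·0.9763·N(-1.40) = 80·0.1056 − 100·0.9763·0.0808 = 8.4480 − 7.8885 = 0.5595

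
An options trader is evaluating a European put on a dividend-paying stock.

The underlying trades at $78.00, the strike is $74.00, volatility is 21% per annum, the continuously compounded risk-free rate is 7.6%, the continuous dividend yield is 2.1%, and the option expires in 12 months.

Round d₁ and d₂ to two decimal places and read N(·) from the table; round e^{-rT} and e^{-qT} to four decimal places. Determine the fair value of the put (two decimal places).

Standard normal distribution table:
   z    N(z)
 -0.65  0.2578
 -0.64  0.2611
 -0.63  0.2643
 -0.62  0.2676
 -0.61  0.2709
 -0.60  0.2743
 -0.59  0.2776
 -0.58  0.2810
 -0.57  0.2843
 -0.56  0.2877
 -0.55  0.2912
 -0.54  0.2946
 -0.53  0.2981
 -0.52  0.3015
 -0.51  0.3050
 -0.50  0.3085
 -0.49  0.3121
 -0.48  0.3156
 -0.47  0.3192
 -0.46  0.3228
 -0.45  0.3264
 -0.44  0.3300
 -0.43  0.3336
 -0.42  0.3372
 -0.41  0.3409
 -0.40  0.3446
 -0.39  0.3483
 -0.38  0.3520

T = 1;  σ√T = 0.2100
d₁ = [ln(78/74) + (0.076 − 0.021 + 0.21²/2)·1] / 0.2100 = [0.0526 + 0.0770] / 0.2100 = 0.6176 → 0.62
d₂ = d₁ − σ√T = 0.6176 − 0.2100 = 0.4076 → 0.41
exp(−qT) = exp(−0.021·1) = 0.9792;  exp(−rT) = exp(−0.076·1) = 0.9268
N(−d₂) = N(-0.41) = 0.3409;  N(−d₁) = N(-0.62) = 0.2676
P = 74·0.9268·0.3409 − 78·0.9792·0.2676 = 23.3800 − 20.4386 = 2.9414

$2.94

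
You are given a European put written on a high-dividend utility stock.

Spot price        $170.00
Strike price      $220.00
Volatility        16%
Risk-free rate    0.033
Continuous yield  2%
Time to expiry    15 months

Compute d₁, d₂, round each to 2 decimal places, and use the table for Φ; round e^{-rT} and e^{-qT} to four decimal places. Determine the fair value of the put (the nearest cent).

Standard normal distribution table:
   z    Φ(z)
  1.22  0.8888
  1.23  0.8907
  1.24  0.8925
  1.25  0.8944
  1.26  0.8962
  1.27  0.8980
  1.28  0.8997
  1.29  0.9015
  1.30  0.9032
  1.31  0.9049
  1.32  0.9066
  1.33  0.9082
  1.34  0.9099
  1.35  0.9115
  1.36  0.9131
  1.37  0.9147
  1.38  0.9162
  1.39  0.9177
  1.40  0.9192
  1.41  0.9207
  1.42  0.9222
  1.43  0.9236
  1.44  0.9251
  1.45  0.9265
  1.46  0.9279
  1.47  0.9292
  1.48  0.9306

$46.71

T = 1.25;  σ√T = 0.1789
d₁ = [ln(170/220) + (0.033 − 0.02 + 0.16²/2)·1.25] / 0.1789 = [-0.2578 + 0.0323] / 0.1789 = -1.2610 which rounds to -1.26
d₂ = d₁ − σ√T = -1.2610 − 0.1789 = -1.4399 which rounds to -1.44
exp(−qT) = exp(−0.02·1.25) = 0.9753;  exp(−rT) = exp(−0.033·1.25) = 0.9596
N(−d₂) = N(1.44) = 0.9251;  N(−d₁) = N(1.26) = 0.8962
P = 220·0.9596·0.9251 − 170·0.9753·0.8962 = 195.2997 − 148.5909 = 46.7089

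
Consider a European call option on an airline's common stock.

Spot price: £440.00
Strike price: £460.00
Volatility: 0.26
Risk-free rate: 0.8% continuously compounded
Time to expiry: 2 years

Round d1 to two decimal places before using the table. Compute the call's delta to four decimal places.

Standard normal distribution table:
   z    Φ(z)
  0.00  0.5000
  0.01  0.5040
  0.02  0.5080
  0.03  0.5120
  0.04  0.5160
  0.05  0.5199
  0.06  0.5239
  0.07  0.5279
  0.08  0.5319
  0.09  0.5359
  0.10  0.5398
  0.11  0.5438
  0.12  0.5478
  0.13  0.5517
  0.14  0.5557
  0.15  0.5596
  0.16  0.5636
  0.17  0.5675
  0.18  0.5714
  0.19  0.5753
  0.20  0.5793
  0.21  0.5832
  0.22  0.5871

T = 2;  σ√T = 0.3677
d₁ = [ln(440/460) + (0.008 + 0.26²/2)·2] / 0.3677 = [-0.0445 + 0.0836] / 0.3677 = 0.1065 which rounds to 0.11
N(d₁) = N(0.11) = 0.5438
Δ_call = N(d₁) = 0.5438

0.5438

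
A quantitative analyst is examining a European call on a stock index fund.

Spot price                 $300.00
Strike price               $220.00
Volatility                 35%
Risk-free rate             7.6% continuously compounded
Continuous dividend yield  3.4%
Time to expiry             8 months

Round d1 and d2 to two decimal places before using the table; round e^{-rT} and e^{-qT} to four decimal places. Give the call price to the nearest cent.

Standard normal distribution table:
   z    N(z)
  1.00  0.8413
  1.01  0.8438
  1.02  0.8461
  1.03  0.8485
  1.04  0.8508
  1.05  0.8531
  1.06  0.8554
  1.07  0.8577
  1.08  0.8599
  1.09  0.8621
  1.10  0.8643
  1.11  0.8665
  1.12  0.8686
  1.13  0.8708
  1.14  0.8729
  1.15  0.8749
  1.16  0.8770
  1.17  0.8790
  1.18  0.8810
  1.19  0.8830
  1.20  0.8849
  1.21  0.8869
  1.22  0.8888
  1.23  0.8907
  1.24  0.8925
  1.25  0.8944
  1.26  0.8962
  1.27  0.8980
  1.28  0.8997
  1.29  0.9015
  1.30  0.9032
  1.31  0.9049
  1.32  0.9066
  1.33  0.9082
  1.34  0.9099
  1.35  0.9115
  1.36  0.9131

σ√T = 0.35·√0.6667 = 0.2858
d₁ = [ln(300/220) + (0.076 − 0.034 + 0.35²/2)·0.6667] / 0.2858 = [0.3102 + 0.0688] / 0.2858 = 1.3262 ⇒ 1.33
d₂ = d₁ − σ√T = 1.3262 − 0.2858 = 1.0404 ⇒ 1.04
e^(−qT) = e^(−0.034·0.6667) = 0.9776;  e^(−rT) = e^(−0.076·0.6667) = 0.9506
N(d₁) = N(1.33) = 0.9082;  N(d₂) = N(1.04) = 0.8508
C = 300·0.9776·0.9082 − 220·0.9506·0.8508 = 266.3569 − 177.9295 = 88.4274

$88.43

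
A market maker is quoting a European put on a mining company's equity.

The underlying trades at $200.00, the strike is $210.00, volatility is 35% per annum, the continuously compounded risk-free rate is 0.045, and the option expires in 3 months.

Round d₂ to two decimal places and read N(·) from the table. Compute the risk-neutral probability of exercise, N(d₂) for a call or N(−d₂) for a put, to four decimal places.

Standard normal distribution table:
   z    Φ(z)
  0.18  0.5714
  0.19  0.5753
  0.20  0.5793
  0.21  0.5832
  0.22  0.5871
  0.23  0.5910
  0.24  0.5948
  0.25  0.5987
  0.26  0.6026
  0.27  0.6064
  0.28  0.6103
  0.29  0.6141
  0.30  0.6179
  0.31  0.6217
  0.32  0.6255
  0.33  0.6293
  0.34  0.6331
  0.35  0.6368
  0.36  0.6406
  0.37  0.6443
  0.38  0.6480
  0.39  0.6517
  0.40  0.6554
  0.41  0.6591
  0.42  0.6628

T = 0.25;  σ√T = 0.1750
d₁ = [ln(200/210) + (0.045 + 0.35²/2)·0.25] / 0.1750 = [-0.0488 + 0.0266] / 0.1750 = -0.1270 ⇒ -0.13
d₂ = d₁ − σ√T = -0.1270 − 0.1750 = -0.3020 ⇒ -0.30
Risk-neutral Pr[S_T < K] = N(−d₂) = N(0.30) = 0.6179

0.6179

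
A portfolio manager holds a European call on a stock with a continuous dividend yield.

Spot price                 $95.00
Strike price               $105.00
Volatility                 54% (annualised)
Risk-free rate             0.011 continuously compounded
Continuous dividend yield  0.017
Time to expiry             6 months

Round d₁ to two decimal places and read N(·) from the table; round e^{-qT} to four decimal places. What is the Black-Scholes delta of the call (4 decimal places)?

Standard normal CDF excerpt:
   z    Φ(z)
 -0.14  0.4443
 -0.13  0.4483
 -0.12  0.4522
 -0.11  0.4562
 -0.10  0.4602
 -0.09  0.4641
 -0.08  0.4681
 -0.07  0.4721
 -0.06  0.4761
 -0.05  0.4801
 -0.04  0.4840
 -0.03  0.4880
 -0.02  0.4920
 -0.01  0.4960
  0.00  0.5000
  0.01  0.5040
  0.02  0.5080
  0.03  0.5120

σ√T = 0.54·√0.5 = 0.3818
d₁ = [ln(95/105) + (0.011 − 0.017 + 0.54²/2)·0.5] / 0.3818 = [-0.1001 + 0.0699] / 0.3818 = -0.0790 ≈ -0.08
N(d₁) = N(-0.08) = 0.4681
Δ_call = e^(−qT)·N(d₁) = 0.9915·0.4681 = 0.4641

0.4641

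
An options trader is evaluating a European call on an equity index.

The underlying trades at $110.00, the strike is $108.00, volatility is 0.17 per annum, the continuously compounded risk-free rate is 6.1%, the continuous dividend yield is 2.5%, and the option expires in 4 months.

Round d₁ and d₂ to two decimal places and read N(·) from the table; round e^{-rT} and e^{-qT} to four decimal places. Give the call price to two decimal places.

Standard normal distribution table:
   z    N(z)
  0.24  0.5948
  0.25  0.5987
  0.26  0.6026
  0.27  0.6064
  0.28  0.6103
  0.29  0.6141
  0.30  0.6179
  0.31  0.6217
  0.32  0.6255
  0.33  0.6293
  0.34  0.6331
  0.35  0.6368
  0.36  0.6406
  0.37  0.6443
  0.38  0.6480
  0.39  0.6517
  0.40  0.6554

$6.11

T = 0.3333;  σ√T = 0.0981
ln(S/K) + (r − q + σ²/2)T = ln(110/108) + (0.061 − 0.025 + 0.17²/2)·0.3333 = 0.0183 + 0.0168 = 0.0352
d₁ = 0.0352 / 0.0981 = 0.3583 which rounds to 0.36
d₂ = d₁ − σ√T = 0.3583 − 0.0981 = 0.2601 which rounds to 0.26
e^(−qT) = e^(−0.025·0.3333) = 0.9917;  e^(−rT) = e^(−0.061·0.3333) = 0.9799
N(d₁) = N(0.36) = 0.6406;  N(d₂) = N(0.26) = 0.6026
C = 110·0.9917·0.6406 − 108·0.9799·0.6026 = 69.8811 − 63.7727 = 6.1085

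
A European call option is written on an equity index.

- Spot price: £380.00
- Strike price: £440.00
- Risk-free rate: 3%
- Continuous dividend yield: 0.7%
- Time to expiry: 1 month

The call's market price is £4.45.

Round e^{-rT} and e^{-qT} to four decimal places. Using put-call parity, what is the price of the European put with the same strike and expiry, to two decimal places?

£63.58

e^(−qT) = e^(−0.007·0.08333) = 0.9994;  e^(−rT) = e^(−0.03·0.08333) = 0.9975
Put-call parity: C − P = S·e^(−qT) − K·e^(−rT) = 380·0.9994 − 440·0.9975 = 379.7720 − 438.9000 = -59.1280
P = C − (C − P) = 4.45 − (-59.1280) = 63.5780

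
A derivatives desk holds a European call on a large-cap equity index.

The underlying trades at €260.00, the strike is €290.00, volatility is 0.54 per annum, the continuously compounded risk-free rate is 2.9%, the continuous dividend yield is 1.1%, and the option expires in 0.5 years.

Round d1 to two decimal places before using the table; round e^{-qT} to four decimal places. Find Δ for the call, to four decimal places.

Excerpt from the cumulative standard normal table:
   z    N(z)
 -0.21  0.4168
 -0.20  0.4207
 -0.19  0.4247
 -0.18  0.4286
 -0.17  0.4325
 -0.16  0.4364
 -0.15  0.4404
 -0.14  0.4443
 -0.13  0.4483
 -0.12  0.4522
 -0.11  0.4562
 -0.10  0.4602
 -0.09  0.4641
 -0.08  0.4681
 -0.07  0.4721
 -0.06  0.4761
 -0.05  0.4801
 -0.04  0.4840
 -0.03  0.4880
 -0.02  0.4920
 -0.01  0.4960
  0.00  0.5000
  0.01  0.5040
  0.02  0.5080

0.4695

σ√T = 0.54·√0.5 = 0.3818
d₁ = [ln(260/290) + (0.029 − 0.011 + 0.54²/2)·0.5] / 0.3818 = [-0.1092 + 0.0819] / 0.3818 = -0.0715 which rounds to -0.07
N(d₁) = N(-0.07) = 0.4721
Δ_call = exp(−qT)·N(d₁) = 0.9945·0.4721 = 0.4695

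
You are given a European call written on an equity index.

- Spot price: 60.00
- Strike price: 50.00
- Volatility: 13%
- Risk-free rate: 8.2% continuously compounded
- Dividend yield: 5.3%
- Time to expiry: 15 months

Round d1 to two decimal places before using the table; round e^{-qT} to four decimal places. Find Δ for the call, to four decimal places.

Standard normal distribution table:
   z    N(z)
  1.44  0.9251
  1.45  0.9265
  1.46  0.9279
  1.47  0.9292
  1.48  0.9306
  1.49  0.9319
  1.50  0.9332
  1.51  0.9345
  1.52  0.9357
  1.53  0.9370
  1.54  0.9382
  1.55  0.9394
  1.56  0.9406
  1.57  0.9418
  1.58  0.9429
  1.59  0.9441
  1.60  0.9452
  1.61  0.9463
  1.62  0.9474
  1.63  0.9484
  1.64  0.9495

0.8825

σ√T = 0.13 × 1.1180 = 0.1453
ln(S/K) + (r − q + σ²/2)T = ln(60/50) + (0.082 − 0.053 + 0.13²/2)·1.25 = 0.1823 + 0.0468 = 0.2291
d₁ = 0.2291 / 0.1453 = 1.5765 which rounds to 1.58
N(d₁) = N(1.58) = 0.9429
Δ_call = exp(−qT)·N(d₁) = 0.9359·0.9429 = 0.8825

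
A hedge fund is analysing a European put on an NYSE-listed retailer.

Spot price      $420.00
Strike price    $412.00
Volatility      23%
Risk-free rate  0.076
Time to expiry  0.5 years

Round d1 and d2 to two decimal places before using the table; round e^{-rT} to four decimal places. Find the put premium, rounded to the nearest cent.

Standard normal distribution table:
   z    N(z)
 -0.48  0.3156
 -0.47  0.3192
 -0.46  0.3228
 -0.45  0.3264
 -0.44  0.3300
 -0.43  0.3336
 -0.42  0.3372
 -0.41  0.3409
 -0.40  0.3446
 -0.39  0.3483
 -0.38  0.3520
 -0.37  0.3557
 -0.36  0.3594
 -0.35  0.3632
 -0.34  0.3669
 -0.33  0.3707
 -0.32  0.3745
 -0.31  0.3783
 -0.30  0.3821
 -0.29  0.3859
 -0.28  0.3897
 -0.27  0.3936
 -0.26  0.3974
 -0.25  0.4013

σ√T = 0.23 × 0.7071 = 0.1626
d₁ = [ln(420/412) + (0.076 + 0.23²/2)·0.5] / 0.1626 = [0.0192 + 0.0512] / 0.1626 = 0.4332 → 0.43
d₂ = d₁ − σ√T = 0.4332 − 0.1626 = 0.2706 → 0.27
e^(−rT) = e^(−0.076·0.5) = 0.9627
P = 412·0.9627·N(-0.27) − 420·N(-0.43) = 412·0.9627·0.3936 − 420·0.3336 = 156.1145 − 140.1120 = 16.0025

$16.00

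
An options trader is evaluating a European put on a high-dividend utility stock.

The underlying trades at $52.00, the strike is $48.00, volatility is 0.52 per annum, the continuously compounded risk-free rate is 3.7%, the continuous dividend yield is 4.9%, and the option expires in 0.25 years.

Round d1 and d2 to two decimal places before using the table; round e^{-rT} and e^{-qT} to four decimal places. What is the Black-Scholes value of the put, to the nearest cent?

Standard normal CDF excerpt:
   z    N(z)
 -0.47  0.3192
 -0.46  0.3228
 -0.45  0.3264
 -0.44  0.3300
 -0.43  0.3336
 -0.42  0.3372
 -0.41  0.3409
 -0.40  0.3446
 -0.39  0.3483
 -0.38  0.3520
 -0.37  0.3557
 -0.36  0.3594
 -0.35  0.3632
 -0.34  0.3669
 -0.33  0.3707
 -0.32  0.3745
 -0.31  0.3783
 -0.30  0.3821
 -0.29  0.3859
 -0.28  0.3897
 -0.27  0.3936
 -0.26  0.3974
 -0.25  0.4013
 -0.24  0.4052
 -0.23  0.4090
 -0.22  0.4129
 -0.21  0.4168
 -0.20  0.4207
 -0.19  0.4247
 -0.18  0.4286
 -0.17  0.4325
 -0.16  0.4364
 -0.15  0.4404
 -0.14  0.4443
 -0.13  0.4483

$3.43

T = 0.25;  σ√T = 0.2600
d₁ = [ln(52/48) + (0.037 − 0.049 + ½·0.52²)·0.25] / (σ√T) = (0.0800 + 0.0308) / 0.2600 = 0.4263 ≈ 0.43
d₂ = 0.4263 − 0.2600 = 0.1663 ≈ 0.17
exp(−qT) = exp(−0.049·0.25) = 0.9878;  exp(−rT) = exp(−0.037·0.25) = 0.9908
P = 48·0.9908·N(-0.17) − 52·0.9878·N(-0.43) = 48·0.9908·0.4325 − 52·0.9878·0.3336 = 20.5690 − 17.1356 = 3.4334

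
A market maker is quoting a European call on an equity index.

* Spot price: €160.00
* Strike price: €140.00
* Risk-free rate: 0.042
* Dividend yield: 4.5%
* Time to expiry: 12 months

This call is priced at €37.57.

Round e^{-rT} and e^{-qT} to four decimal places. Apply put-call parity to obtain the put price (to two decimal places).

exp(−qT) = exp(−0.045·1) = 0.9560;  exp(−rT) = exp(−0.042·1) = 0.9589
Put-call parity: C − P = S·e^(−qT) − K·e^(−rT) = 160·0.9560 − 140·0.9589 = 152.9600 − 134.2460 = 18.7140
P = C − (C − P) = 37.57 − (18.7140) = 18.8560

€18.86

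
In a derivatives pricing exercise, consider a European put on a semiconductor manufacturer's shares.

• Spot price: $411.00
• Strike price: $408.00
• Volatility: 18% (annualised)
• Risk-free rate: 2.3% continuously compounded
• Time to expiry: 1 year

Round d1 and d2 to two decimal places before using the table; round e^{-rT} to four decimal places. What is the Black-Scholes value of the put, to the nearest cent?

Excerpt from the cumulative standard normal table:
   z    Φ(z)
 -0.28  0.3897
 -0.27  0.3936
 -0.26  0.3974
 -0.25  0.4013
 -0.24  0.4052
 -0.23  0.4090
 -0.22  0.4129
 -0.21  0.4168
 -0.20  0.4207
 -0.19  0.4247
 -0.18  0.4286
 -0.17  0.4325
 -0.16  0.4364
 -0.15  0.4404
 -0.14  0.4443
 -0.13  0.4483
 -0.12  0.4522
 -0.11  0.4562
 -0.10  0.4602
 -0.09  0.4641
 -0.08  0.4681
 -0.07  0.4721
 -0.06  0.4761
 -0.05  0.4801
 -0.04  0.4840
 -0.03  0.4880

$23.32

T = 1;  σ√T = 0.1800
d₁ = [ln(411/408) + (0.023 + ½·0.18²)·1] / (σ√T) = (0.0073 + 0.0392) / 0.1800 = 0.2585 → 0.26
d₂ = 0.2585 − 0.1800 = 0.0785 → 0.08
exp(−rT) = exp(−0.023·1) = 0.9773
N(−d₂) = N(-0.08) = 0.4681;  N(−d₁) = N(-0.26) = 0.3974
P = 408·0.9773·0.4681 − 411·0.3974 = 186.6494 − 163.3314 = 23.3180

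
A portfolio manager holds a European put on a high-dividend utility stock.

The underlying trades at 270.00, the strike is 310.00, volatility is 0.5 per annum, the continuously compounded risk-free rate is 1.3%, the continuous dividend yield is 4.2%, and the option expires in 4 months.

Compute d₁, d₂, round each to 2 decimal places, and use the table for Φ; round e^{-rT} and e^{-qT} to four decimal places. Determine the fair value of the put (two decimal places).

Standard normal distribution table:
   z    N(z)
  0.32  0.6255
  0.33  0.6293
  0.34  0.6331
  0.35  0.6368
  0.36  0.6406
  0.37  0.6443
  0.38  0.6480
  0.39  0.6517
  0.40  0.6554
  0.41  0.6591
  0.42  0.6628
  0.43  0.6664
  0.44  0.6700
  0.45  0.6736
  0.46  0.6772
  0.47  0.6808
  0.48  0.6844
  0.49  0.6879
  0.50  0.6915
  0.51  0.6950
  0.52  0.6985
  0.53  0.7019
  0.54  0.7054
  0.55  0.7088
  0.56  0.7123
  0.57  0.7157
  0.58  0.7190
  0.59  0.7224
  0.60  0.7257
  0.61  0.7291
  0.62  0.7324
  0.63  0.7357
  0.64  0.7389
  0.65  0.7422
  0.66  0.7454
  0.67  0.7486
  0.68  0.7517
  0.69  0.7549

σ√T = 0.5·√0.3333 = 0.2887
ln(S/K) + (r − q + σ²/2)T = ln(270/310) + (0.013 − 0.042 + 0.5²/2)·0.3333 = -0.1382 + 0.0320 = -0.1062
d₁ = -0.1062 / 0.2887 = -0.3677 which rounds to -0.37
d₂ = d₁ − σ√T = -0.3677 − 0.2887 = -0.6564 which rounds to -0.66
e^(−qT) = e^(−0.042·0.3333) = 0.9861;  e^(−rT) = e^(−0.013·0.3333) = 0.9957
N(−d₂) = N(0.66) = 0.7454;  N(−d₁) = N(0.37) = 0.6443
P = 310·0.9957·0.7454 − 270·0.9861·0.6443 = 230.0804 − 171.5429 = 58.5374

58.54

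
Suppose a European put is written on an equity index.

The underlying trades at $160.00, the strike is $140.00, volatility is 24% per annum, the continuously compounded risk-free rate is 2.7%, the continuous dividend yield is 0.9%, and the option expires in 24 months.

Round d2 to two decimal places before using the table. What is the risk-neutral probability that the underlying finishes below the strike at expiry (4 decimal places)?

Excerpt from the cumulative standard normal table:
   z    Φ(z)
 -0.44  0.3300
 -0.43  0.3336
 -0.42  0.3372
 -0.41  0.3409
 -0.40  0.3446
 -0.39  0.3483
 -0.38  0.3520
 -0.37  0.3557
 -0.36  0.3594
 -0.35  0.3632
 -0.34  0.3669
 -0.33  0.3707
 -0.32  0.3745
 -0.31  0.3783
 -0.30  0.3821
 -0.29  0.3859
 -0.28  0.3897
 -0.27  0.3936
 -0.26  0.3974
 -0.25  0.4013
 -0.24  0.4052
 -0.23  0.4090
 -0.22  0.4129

0.3707

σ√T = 0.24·√2 = 0.3394
d₁ = [ln(160/140) + (0.027 − 0.009 + 0.24²/2)·2] / 0.3394 = [0.1335 + 0.0936] / 0.3394 = 0.6692 ⇒ 0.67
d₂ = d₁ − σ√T = 0.6692 − 0.3394 = 0.3298 ⇒ 0.33
Pr(exercise) under Q = N(−d₂) = N(-0.33) = 0.3707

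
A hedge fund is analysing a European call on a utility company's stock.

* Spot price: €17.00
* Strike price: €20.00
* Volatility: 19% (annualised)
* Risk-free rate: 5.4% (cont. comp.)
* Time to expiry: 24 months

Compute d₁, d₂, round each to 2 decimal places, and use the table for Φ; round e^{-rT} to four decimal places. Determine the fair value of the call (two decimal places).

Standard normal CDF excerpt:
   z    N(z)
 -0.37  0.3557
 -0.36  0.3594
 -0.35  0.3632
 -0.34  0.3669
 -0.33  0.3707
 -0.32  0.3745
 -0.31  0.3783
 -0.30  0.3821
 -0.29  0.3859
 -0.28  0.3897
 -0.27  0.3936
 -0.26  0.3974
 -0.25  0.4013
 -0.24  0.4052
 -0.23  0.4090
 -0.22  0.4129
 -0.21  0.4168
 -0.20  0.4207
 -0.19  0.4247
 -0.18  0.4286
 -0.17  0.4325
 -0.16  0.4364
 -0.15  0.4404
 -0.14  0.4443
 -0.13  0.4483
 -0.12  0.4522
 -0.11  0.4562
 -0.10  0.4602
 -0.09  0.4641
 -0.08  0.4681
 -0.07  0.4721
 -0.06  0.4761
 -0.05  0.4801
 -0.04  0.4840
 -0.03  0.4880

€1.44

σ√T = 0.19 × 1.4142 = 0.2687
d₁ = [ln(17/20) + (0.054 + 0.19²/2)·2] / 0.2687 = [-0.1625 + 0.1441] / 0.2687 = -0.0685 ⇒ -0.07
d₂ = d₁ − σ√T = -0.0685 − 0.2687 = -0.3372 ⇒ -0.34
e^(−rT) = e^(−0.054·2) = 0.8976
C = 17·N(-0.07) − 20·0.8976·N(-0.34) = 17·0.4721 − 20·0.8976·0.3669 = 8.0257 − 6.5866 = 1.4391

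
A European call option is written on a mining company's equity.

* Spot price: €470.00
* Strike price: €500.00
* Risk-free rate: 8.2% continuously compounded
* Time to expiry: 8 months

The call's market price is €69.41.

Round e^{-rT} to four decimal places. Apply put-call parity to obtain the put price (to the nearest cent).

exp(−rT) = exp(−0.082·0.6667) = 0.9468
Put-call parity: C − P = S − K·e^(−rT) = 470 − 500·0.9468 = 470 − 473.4000 = -3.4000
P = C − (C − P) = 69.41 − (-3.4000) = 72.8100

€72.81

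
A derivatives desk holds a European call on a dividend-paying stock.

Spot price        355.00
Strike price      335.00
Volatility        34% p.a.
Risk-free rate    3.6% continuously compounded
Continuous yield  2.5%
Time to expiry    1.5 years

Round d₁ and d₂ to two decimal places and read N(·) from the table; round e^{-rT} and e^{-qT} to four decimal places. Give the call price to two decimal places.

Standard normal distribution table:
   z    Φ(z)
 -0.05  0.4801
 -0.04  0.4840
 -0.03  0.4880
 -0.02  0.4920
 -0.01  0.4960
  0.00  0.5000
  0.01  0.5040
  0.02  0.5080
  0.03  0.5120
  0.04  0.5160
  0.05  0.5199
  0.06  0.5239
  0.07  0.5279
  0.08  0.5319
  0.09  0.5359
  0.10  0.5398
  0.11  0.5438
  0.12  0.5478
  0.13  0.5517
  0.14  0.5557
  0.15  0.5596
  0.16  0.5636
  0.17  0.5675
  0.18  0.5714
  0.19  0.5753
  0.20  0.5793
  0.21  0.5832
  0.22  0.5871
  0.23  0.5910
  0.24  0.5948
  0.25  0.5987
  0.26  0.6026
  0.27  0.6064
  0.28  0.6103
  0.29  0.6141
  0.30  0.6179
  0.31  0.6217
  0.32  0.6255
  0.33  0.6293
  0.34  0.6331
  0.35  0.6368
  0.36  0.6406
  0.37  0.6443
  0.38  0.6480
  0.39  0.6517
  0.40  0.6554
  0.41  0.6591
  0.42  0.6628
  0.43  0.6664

σ√T = 0.34·√1.5 = 0.4164
d₁ = [ln(355/335) + (0.036 − 0.025 + ½·0.34²)·1.5] / (σ√T) = (0.0580 + 0.1032) / 0.4164 = 0.3871 → 0.39
d₂ = 0.3871 − 0.4164 = -0.0293 → -0.03
e^(−qT) = e^(−0.025·1.5) = 0.9632;  e^(−rT) = e^(−0.036·1.5) = 0.9474
C = 355·0.9632·N(0.39) − 335·0.9474·N(-0.03) = 355·0.9632·0.6517 − 335·0.9474·0.4880 = 222.8397 − 154.8810 = 67.9587

67.96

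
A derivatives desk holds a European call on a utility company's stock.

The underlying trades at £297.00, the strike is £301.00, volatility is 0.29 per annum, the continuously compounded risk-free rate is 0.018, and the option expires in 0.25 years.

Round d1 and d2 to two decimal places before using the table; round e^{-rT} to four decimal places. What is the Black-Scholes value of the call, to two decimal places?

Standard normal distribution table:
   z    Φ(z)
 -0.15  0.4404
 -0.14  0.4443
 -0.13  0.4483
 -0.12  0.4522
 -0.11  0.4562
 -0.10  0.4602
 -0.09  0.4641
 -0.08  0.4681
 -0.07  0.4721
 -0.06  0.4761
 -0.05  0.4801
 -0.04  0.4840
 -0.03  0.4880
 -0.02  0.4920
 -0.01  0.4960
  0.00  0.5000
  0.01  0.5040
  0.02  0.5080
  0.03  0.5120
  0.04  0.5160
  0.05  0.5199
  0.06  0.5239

σ√T = 0.29·√0.25 = 0.1450
d₁ = [ln(297/301) + (0.018 + 0.29²/2)·0.25] / 0.1450 = [-0.0134 + 0.0150] / 0.1450 = 0.0113 → 0.01
d₂ = d₁ − σ√T = 0.0113 − 0.1450 = -0.1337 → -0.13
exp(−rT) = exp(−0.018·0.25) = 0.9955
N(d₁) = N(0.01) = 0.5040;  N(d₂) = N(-0.13) = 0.4483
C = 297·0.5040 − 301·0.9955·0.4483 = 149.6880 − 134.3311 = 15.3569

£15.36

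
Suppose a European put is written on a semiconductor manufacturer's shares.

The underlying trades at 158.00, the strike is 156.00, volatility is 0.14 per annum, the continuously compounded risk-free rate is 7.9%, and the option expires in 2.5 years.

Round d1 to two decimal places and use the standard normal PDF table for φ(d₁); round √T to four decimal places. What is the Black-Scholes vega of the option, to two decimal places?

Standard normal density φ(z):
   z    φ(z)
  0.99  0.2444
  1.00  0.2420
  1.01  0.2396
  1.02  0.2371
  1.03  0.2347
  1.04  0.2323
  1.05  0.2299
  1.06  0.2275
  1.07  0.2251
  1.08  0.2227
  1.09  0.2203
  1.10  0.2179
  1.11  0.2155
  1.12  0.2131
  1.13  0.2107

σ√T = 0.14 × 1.5811 = 0.2214
ln(S/K) + (r + σ²/2)T = ln(158/156) + (0.079 + 0.14²/2)·2.5 = 0.0127 + 0.2220 = 0.2347
d₁ = 0.2347 / 0.2214 = 1.0604 ≈ 1.06
√T = √2.5 = 1.5811
φ(d₁) = φ(1.06) = 0.2275
vega = S·φ(d₁)·√T = 158·0.2275·1.5811 = 56.8326

56.83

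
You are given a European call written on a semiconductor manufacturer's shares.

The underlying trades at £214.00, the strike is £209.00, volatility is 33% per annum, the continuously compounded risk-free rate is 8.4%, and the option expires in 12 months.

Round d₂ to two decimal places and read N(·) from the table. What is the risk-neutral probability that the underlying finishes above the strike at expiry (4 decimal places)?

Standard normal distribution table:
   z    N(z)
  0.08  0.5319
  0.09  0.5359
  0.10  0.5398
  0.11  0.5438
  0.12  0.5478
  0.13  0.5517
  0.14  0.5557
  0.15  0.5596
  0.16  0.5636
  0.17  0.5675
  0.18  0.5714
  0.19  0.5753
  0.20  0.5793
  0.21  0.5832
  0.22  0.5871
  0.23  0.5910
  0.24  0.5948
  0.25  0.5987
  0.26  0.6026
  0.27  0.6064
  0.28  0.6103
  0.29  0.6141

σ√T = 0.33·√1 = 0.3300
d₁ = [ln(214/209) + (0.084 + ½·0.33²)·1] / (σ√T) = (0.0236 + 0.1385) / 0.3300 = 0.4912 ⇒ 0.49
d₂ = 0.4912 − 0.3300 = 0.1612 ⇒ 0.16
Pr(exercise) under Q = N(d₂) = 0.5636

0.5636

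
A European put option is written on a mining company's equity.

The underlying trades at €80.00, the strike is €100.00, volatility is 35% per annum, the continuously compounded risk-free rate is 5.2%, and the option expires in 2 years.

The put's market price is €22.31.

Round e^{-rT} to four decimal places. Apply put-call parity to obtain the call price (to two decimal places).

€12.19

e^(−rT) = e^(−0.052·2) = 0.9012
Put-call parity: C − P = S − K·e^(−rT) = 80 − 100·0.9012 = 80 − 90.1200 = -10.1200
C = P + (C − P) = 22.31 + (-10.1200) = 12.1900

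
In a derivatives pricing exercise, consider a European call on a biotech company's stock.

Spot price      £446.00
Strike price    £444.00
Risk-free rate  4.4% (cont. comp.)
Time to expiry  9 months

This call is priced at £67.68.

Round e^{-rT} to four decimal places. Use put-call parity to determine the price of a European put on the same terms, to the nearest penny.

£51.25

e^(−rT) = e^(−0.044·0.75) = 0.9675
Put-call parity: C − P = S − K·e^(−rT) = 446 − 444·0.9675 = 446 − 429.5700 = 16.4300
P = C − (C − P) = 67.68 − (16.4300) = 51.2500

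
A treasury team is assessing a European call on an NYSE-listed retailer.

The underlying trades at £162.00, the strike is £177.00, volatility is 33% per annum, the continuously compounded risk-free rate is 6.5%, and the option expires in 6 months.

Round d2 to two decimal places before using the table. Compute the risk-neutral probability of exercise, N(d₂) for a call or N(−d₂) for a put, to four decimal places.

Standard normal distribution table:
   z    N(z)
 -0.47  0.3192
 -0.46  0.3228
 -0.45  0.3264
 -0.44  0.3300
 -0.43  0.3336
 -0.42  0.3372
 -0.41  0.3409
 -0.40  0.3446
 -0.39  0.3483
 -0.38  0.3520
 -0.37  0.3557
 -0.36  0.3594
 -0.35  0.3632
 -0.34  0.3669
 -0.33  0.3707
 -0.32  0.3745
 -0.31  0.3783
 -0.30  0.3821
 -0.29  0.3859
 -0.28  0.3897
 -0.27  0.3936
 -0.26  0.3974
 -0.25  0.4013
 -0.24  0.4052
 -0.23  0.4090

0.3594

σ√T = 0.33 × 0.7071 = 0.2333
d₁ = [ln(162/177) + (0.065 + ½·0.33²)·0.5] / (σ√T) = (-0.0886 + 0.0597) / 0.2333 = -0.1235 ≈ -0.12
d₂ = -0.1235 − 0.2333 = -0.3569 ≈ -0.36
Risk-neutral Pr[S_T > K] = N(d₂) = N(-0.36) = 0.3594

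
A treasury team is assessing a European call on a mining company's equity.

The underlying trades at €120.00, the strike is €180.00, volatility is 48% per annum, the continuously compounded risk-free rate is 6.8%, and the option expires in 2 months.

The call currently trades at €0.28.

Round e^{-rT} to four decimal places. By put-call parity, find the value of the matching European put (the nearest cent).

€58.25

exp(−rT) = exp(−0.068·0.1667) = 0.9887
Put-call parity: C − P = S − K·e^(−rT) = 120 − 180·0.9887 = 120 − 177.9660 = -57.9660
P = C − (C − P) = 0.28 − (-57.9660) = 58.2460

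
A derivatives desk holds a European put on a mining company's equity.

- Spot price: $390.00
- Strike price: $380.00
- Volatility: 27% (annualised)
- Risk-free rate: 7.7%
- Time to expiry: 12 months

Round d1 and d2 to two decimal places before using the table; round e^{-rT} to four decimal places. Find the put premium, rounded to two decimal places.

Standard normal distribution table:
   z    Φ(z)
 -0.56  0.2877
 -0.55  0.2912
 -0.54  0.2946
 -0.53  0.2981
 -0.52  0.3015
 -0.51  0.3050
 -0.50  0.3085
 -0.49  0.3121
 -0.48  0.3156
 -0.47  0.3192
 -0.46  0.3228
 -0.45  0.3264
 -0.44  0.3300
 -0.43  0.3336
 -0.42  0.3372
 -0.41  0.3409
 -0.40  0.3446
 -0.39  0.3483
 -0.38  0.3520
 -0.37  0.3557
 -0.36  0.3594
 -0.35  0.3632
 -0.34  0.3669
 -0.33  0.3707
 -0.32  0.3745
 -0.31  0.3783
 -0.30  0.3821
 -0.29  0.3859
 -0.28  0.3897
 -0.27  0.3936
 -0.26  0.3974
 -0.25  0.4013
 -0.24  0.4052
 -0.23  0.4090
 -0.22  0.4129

$23.61

σ√T = 0.27·√1 = 0.2700
d₁ = [ln(390/380) + (0.077 + ½·0.27²)·1] / (σ√T) = (0.0260 + 0.1134) / 0.2700 = 0.5164 ⇒ 0.52
d₂ = 0.5164 − 0.2700 = 0.2464 ⇒ 0.25
e^(−rT) = e^(−0.077·1) = 0.9259
N(−d₂) = N(-0.25) = 0.4013;  N(−d₁) = N(-0.52) = 0.3015
P = 380·0.9259·0.4013 − 390·0.3015 = 141.1942 − 117.5850 = 23.6092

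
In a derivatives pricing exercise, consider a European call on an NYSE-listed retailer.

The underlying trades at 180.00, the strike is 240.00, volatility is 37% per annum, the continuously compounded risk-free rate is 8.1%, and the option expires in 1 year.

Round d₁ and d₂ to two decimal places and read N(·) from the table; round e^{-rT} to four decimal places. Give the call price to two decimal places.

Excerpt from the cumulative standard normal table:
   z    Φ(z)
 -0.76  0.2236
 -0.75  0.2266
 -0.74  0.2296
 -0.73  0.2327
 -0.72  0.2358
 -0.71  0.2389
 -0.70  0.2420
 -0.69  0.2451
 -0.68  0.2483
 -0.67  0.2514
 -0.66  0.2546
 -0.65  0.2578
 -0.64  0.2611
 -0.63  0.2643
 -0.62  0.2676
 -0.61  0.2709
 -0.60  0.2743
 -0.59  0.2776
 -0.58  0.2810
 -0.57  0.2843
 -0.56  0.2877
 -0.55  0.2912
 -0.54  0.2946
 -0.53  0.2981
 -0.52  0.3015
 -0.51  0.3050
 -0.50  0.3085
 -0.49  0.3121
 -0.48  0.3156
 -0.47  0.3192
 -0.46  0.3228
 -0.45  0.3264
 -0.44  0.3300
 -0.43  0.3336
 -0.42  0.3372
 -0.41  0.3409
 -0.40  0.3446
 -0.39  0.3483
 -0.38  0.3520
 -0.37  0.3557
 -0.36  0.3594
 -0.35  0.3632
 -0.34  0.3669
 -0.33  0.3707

T = 1;  σ√T = 0.3700
d₁ = [ln(180/240) + (0.081 + 0.37²/2)·1] / 0.3700 = [-0.2877 + 0.1494] / 0.3700 = -0.3736 ≈ -0.37
d₂ = d₁ − σ√T = -0.3736 − 0.3700 = -0.7436 ≈ -0.74
e^(−rT) = e^(−0.081·1) = 0.9222
N(d₁) = N(-0.37) = 0.3557;  N(d₂) = N(-0.74) = 0.2296
C = 180·0.3557 − 240·0.9222·0.2296 = 64.0260 − 50.8169 = 13.2091

13.21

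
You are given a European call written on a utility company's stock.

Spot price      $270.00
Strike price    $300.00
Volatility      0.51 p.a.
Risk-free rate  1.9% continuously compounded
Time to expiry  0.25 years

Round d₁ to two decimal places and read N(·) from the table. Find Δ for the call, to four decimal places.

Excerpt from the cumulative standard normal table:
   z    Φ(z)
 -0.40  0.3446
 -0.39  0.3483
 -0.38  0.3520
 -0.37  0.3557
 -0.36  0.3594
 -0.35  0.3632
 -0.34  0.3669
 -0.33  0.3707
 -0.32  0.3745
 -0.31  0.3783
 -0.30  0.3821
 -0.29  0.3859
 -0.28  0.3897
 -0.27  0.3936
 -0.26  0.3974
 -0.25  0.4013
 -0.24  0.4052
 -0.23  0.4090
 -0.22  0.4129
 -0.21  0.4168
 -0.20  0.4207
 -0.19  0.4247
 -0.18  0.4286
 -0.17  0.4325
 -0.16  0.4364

0.3936

σ√T = 0.51 × 0.5000 = 0.2550
ln(S/K) + (r + σ²/2)T = ln(270/300) + (0.019 + 0.51²/2)·0.25 = -0.1054 + 0.0373 = -0.0681
d₁ = -0.0681 / 0.2550 = -0.2671 ⇒ -0.27
N(d₁) = N(-0.27) = 0.3936
Δ_call = N(d₁) = 0.3936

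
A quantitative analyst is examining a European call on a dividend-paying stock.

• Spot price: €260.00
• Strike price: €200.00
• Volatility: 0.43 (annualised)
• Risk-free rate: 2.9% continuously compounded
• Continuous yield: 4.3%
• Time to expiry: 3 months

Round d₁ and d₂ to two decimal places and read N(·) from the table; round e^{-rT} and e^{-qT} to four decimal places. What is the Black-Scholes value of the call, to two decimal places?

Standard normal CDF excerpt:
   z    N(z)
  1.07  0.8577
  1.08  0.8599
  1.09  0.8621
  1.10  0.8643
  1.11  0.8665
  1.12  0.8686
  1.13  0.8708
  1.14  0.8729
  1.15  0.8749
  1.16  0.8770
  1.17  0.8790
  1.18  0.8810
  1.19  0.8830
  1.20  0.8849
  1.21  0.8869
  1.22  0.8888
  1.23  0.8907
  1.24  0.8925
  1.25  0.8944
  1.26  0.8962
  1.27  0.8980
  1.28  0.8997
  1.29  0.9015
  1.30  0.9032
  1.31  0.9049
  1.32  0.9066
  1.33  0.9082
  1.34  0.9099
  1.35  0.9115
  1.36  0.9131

σ√T = 0.43 × 0.5000 = 0.2150
d₁ = [ln(260/200) + (0.029 − 0.043 + ½·0.43²)·0.25] / (σ√T) = (0.2624 + 0.0196) / 0.2150 = 1.3115 → 1.31
d₂ = 1.3115 − 0.2150 = 1.0965 → 1.10
exp(−qT) = exp(−0.043·0.25) = 0.9893;  exp(−rT) = exp(−0.029·0.25) = 0.9928
C = 260·0.9893·N(1.31) − 200·0.9928·N(1.10) = 260·0.9893·0.9049 − 200·0.9928·0.8643 = 232.7566 − 171.6154 = 61.1412

€61.14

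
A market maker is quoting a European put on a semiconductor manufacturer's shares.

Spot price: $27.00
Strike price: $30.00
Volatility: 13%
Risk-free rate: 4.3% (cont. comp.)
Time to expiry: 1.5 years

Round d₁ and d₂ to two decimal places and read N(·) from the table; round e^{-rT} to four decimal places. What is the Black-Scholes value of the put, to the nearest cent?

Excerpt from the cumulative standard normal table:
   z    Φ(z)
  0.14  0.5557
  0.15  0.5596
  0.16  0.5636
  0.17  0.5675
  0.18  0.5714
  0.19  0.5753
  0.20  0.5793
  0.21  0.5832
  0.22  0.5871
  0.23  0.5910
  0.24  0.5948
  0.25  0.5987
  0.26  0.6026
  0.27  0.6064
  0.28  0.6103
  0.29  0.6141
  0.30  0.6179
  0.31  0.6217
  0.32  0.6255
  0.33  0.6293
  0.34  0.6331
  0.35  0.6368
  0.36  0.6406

$2.38

σ√T = 0.13·√1.5 = 0.1592
d₁ = [ln(27/30) + (0.043 + 0.13²/2)·1.5] / 0.1592 = [-0.1054 + 0.0772] / 0.1592 = -0.1770 which rounds to -0.18
d₂ = d₁ − σ√T = -0.1770 − 0.1592 = -0.3362 which rounds to -0.34
e^(−rT) = e^(−0.043·1.5) = 0.9375
N(−d₂) = N(0.34) = 0.6331;  N(−d₁) = N(0.18) = 0.5714
P = 30·0.9375·0.6331 − 27·0.5714 = 17.8059 − 15.4278 = 2.3781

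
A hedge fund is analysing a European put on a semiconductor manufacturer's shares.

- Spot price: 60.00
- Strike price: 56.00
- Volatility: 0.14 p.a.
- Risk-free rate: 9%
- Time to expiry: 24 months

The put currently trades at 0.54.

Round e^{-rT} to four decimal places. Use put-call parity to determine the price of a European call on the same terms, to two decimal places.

13.76

e^(−rT) = e^(−0.09·2) = 0.8353
Put-call parity: C − P = S − K·e^(−rT) = 60 − 56·0.8353 = 60 − 46.7768 = 13.2232
C = P + (C − P) = 0.54 + (13.2232) = 13.7632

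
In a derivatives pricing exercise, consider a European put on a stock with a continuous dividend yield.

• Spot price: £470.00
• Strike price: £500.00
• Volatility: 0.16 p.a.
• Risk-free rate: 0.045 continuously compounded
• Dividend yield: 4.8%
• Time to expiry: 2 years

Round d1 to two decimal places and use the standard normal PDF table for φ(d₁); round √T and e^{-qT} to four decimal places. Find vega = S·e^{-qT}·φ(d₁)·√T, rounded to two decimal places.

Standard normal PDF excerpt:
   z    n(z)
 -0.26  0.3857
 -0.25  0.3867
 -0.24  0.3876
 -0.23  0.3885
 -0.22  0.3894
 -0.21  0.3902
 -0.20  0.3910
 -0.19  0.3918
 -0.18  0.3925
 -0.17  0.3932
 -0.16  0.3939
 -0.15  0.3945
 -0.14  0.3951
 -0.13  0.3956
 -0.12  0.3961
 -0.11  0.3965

236.59

σ√T = 0.16·√2 = 0.2263
d₁ = [ln(470/500) + (0.045 − 0.048 + 0.16²/2)·2] / 0.2263 = [-0.0619 + 0.0196] / 0.2263 = -0.1868 which rounds to -0.19
√T = √2 = 1.4142
φ(d₁) = φ(-0.19) = 0.3918
e^(−qT) = e^(−0.048·2) = 0.9085
vega = S·e^(−qT)·φ(d₁)·√T = 470·0.9085·0.3918·1.4142 = 236.5909
(Call and put vega coincide under Black-Scholes.)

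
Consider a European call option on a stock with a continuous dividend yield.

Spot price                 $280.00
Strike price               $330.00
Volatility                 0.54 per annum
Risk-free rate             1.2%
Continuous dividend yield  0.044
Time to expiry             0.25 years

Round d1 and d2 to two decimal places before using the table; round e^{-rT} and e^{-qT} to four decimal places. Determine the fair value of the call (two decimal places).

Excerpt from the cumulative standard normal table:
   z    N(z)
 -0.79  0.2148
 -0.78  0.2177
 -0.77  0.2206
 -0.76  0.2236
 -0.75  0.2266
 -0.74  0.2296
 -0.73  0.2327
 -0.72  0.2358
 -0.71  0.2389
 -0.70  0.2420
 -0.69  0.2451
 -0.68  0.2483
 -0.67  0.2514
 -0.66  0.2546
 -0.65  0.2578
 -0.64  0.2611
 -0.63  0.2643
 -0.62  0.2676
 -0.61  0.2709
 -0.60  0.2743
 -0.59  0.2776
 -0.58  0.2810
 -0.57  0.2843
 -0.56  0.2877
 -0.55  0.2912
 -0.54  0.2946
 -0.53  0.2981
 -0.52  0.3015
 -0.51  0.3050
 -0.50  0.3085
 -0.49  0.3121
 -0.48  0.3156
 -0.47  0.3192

T = 0.25;  σ√T = 0.2700
d₁ = [ln(280/330) + (0.012 − 0.044 + 0.54²/2)·0.25] / 0.2700 = [-0.1643 + 0.0285] / 0.2700 = -0.5032 ⇒ -0.50
d₂ = d₁ − σ√T = -0.5032 − 0.2700 = -0.7732 ⇒ -0.77
exp(−qT) = exp(−0.044·0.25) = 0.9891;  exp(−rT) = exp(−0.012·0.25) = 0.9970
C = 280·0.9891·N(-0.50) − 330·0.9970·N(-0.77) = 280·0.9891·0.3085 − 330·0.9970·0.2206 = 85.4385 − 72.5796 = 12.8589

$12.86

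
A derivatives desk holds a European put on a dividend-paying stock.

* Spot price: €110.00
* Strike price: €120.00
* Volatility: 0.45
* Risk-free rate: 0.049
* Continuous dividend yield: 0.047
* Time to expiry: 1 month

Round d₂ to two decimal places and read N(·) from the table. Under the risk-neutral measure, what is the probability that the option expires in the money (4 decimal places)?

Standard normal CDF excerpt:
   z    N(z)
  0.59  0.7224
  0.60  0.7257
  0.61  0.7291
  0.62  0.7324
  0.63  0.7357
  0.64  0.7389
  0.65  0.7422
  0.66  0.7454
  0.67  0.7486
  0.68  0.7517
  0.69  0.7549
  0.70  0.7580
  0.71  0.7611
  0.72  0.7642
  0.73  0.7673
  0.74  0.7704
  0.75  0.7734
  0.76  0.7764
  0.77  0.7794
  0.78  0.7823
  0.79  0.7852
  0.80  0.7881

0.7673

T = 0.08333;  σ√T = 0.1299
d₁ = [ln(110/120) + (0.049 − 0.047 + ½·0.45²)·0.08333] / (σ√T) = (-0.0870 + 0.0086) / 0.1299 = -0.6036 → -0.60
d₂ = -0.6036 − 0.1299 = -0.7335 → -0.73
Risk-neutral Pr[S_T < K] = N(−d₂) = N(0.73) = 0.7673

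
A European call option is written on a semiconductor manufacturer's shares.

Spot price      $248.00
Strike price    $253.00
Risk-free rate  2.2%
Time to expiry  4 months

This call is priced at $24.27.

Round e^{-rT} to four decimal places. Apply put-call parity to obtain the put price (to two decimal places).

e^(−rT) = e^(−0.022·0.3333) = 0.9927
Put-call parity: C − P = S − K·e^(−rT) = 248 − 253·0.9927 = 248 − 251.1531 = -3.1531
P = C − (C − P) = 24.27 − (-3.1531) = 27.4231

$27.42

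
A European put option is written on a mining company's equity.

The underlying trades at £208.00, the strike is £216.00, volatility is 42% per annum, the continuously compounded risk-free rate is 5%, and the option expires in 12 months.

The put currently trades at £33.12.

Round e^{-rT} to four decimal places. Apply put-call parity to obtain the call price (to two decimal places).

£35.66

e^(−rT) = e^(−0.05·1) = 0.9512
Put-call parity: C − P = S − K·e^(−rT) = 208 − 216·0.9512 = 208 − 205.4592 = 2.5408
C = P + (C − P) = 33.12 + (2.5408) = 35.6608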